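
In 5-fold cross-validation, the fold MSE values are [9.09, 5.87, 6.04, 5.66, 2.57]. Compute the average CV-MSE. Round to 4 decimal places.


Total MSE across folds = 29.2300.
CV-MSE = 29.2300/5 = 5.8460.

5.8460


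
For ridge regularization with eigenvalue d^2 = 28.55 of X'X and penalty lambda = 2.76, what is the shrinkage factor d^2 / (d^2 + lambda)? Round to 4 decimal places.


Compute the denominator: 28.55 + 2.76 = 31.3100.
Shrinkage factor = 28.55 / 31.3100 = 0.9118.

0.9118


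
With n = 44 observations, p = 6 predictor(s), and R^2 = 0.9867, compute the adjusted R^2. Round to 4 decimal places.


Adjusted R^2 = 1 - (1 - R^2) * (n-1)/(n-p-1).
(1 - R^2) = 0.0133.
(n-1)/(n-p-1) = 43/37.
(1 - R^2) * (n-1) = 0.0133 * 43 = 0.5719.
Divide by (n-p-1): 0.5719 / 37 = 0.0155.
Adj R^2 = 1 - 0.0155 = 0.9845.

0.9845


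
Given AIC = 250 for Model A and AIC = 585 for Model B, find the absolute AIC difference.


Absolute difference = |250 - 585| = 335.
The model with lower AIC (A) is preferred.

335


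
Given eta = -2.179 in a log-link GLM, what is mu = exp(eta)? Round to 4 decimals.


Apply the inverse link:
mu = e^-2.179 = 0.1132.

0.1132


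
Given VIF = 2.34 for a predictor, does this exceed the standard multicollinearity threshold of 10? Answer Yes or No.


Check: VIF = 2.34 vs threshold = 10.
Since 2.34 < 10, the answer is No.

No


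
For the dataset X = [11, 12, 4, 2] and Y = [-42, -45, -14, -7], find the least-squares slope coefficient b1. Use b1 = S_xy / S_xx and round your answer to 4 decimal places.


Calculate xbar = 7.2500, ybar = -27.0000.
S_xx = 74.7500, S_xy = -289.0000.
Using b1 = S_xy / S_xx = -289.0000 / 74.7500, we get b1 = -3.8662.

-3.8662


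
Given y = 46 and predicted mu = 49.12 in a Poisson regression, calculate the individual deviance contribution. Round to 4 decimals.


y/mu = 46/49.12 = 0.936482 (approx.), and ln(46/49.12) = -0.065625.
y * ln(y/mu) = 46 * -0.065625 = -3.018750.
y - mu = -3.12.
D = 2 * (-3.018750 - -3.12) = 0.202500, which rounds to 0.2025.

0.2025


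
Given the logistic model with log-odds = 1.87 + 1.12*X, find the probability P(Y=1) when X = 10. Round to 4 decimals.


z = 1.87 + 1.12 * 10 = 13.0700.
Sigmoid: P = 1 / (1 + exp(-13.0700)) = 1.0000.

1.0000


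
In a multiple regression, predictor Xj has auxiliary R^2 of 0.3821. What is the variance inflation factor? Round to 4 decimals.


Using VIF = 1/(1 - R^2_j):
1 - 0.3821 = 0.6179.
VIF = 1.6184.

1.6184


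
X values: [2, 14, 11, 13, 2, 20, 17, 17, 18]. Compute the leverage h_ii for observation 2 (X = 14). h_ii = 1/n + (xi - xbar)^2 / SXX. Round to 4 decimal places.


Compute xbar = 12.6667 with n = 9 observations.
SXX = 352.0000.
Leverage = 1/9 + (14 - 12.6667)^2/352.0000 = 0.1162.

0.1162


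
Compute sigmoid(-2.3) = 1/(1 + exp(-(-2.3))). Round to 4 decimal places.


exp(2.3000) = 9.9742.
1 + exp(-z) = 10.9742.
sigmoid = 1/10.9742 = 0.0911.

0.0911


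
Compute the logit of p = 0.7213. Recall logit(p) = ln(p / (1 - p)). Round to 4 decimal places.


The odds are p/(1-p) = 0.7213 / 0.2787 = 2.5881.
logit(p) = ln(2.5881) = 0.9509.

0.9509


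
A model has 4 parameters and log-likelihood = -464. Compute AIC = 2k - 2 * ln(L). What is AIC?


AIC = 2k - 2*loglik = 2(4) - 2(-464).
= 8 + 928 = 936.

936


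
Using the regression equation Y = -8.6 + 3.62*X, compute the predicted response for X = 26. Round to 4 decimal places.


Substitute X = 26 into the equation:
Y = -8.6 + 3.62 * 26 = -8.6 + 94.1200 = 85.5200.

85.5200


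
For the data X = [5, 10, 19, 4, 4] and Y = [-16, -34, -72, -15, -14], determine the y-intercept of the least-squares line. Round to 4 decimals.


First find the slope: b1 = -3.8475.
Means: xbar = 8.4000, ybar = -30.2000.
b0 = ybar - b1 * xbar = -30.2000 - -3.8475 * 8.4000 = 2.1186.

2.1186


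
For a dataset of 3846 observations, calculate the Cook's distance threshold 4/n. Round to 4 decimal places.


The threshold is 4/n.
4/3846 = 0.0010.

0.0010


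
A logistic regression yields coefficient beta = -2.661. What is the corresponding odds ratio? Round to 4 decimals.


Odds ratio = exp(beta) = exp(-2.661).
= 0.0699.

0.0699


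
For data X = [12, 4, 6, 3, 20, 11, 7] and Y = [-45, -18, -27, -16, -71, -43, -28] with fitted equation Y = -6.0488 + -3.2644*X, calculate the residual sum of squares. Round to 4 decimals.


For each point, residual = actual - predicted.
Residuals: [0.2216, 1.1064, -1.3648, -0.1580, 0.3368, -1.0428, 0.8996].
Sum of squared residuals = 5.1710.

5.1710


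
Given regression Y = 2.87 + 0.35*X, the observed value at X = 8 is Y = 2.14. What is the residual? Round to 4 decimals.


Fitted value at X = 8 is yhat = 2.87 + 0.35*8 = 5.6700.
Residual = 2.14 - 5.6700 = -3.5300.

-3.5300


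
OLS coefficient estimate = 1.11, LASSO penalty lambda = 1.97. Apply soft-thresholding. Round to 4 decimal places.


Check: |1.11| = 1.11 vs lambda = 1.97.
Since |beta| <= lambda, the coefficient is set to 0.
Soft-thresholded coefficient = 0.0000.

0.0000


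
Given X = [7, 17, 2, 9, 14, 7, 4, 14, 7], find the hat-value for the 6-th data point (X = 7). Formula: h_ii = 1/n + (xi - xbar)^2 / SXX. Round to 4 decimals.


Compute xbar = 9.0000 with n = 9 observations.
SXX = 200.0000.
Leverage = 1/9 + (7 - 9.0000)^2/200.0000 = 0.1311.

0.1311


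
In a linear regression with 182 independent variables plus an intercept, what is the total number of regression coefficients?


Including the intercept, the model has 182 predictor coefficients + 1 intercept.
Total = 183.

183


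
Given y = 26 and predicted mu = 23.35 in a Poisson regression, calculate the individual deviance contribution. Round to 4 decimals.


Compute y*ln(y/mu) = 26*ln(26/23.35) = 26*0.107500 = 2.795000.
y - mu = 2.65.
D = 2*(2.795000 - (2.65)) = 0.290000, which rounds to 0.2900.

0.2900


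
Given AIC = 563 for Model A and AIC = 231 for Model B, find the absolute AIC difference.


Compute |563 - 231| = 332.
Model B has the smaller AIC.

332


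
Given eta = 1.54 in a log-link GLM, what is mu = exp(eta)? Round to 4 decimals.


Apply the inverse link:
mu = e^1.54 = 4.6646.

4.6646


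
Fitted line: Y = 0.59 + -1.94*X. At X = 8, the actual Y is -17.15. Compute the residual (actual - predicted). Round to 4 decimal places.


Predicted = 0.59 + -1.94 * 8 = -14.9300.
Residual = -17.15 - -14.9300 = -2.2200.

-2.2200


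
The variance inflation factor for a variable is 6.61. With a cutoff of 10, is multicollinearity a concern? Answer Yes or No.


Check: VIF = 6.61 vs threshold = 10.
Since 6.61 < 10, the answer is No.

No


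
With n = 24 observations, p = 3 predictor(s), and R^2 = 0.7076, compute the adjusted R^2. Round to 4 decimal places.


Plug in: Adj R^2 = 1 - (1 - 0.7076) * 23/20.
= 1 - 0.2924 * 23/20
= 1 - 6.7252 / 20
= 1 - 0.3363 = 0.6637.

0.6637


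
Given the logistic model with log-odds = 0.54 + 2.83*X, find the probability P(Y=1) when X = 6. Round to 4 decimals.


Linear predictor: z = 0.54 + 2.83 * 6 = 17.5200.
P = 1/(1 + exp(-17.5200)) = 1/(1 + 0.0000) = 1.0000.

1.0000


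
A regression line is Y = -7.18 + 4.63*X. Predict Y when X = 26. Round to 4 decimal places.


Predicted value:
Y = -7.18 + (4.63)(26) = -7.18 + 120.3800 = 113.2000.

113.2000


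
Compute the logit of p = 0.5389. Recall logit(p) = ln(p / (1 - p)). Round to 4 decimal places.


1 - p = 0.4611.
p/(1-p) = 1.1687.
logit = ln(1.1687) = 0.1559.

0.1559


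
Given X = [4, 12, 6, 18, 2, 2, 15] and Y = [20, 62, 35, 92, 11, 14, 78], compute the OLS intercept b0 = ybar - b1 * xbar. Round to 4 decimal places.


First find the slope: b1 = 5.0067.
Means: xbar = 8.4286, ybar = 44.5714.
b0 = ybar - b1 * xbar = 44.5714 - 5.0067 * 8.4286 = 2.3721.

2.3721


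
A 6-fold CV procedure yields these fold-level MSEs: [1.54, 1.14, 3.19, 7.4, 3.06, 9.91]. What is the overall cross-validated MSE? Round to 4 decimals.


Add all fold MSEs: 26.2400.
Divide by k = 6: 26.2400/6 = 4.3733.

4.3733


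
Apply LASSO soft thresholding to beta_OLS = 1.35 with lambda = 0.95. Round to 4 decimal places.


Check: |1.35| = 1.35 vs lambda = 0.95.
Since |beta| > lambda, coefficient = sign(beta)*(|beta| - lambda) = 0.4000.
Soft-thresholded coefficient = 0.4000.

0.4000


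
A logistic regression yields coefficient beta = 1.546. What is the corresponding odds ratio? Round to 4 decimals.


The odds ratio is computed as:
OR = e^(1.546) = 4.6927.

4.6927


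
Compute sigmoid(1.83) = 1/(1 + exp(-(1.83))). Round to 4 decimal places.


Compute exp(-1.8300) = 0.1604.
Sigmoid = 1 / (1 + 0.1604) = 1 / 1.1604 = 0.8618.

0.8618


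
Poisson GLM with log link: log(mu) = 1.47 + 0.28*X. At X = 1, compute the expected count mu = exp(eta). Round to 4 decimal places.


Linear predictor: eta = 1.47 + (0.28)(1) = 1.7500.
Expected count: mu = exp(1.7500) = 5.7546.

5.7546


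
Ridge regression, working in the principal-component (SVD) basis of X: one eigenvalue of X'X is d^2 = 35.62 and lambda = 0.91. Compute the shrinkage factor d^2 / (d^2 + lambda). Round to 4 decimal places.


Denominator = d^2 + lambda = 35.62 + 0.91 = 36.5300.
Shrinkage = 35.62 / 36.5300 = 0.9751.

0.9751


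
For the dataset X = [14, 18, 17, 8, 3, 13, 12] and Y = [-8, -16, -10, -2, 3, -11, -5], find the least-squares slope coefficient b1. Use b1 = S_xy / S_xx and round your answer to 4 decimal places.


First compute the means: xbar = 12.1429, ybar = -7.0000.
Then S_xx = sum((xi - xbar)^2) = 162.8571.
S_xy = sum((xi - xbar)(yi - ybar)) = -185.0000.
b1 = S_xy / S_xx = -185.0000 / 162.8571 = -1.1360.

-1.1360


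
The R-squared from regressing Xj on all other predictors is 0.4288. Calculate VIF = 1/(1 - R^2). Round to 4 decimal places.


VIF = 1 / (1 - 0.4288).
= 1 / 0.5712 = 1.7507.

1.7507


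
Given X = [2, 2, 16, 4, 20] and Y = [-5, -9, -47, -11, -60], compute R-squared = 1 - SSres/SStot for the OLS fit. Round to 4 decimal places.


After computing the OLS fit (b0=-0.4809, b1=-2.9454):
SSres = 11.1257, SStot = 2551.2000.
R^2 = 1 - 11.1257/2551.2000 = 0.9956.

0.9956


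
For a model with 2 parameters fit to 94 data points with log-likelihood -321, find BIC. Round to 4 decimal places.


k * ln(n) = 2 * ln(94) = 2 * 4.543295 = 9.086590.
-2 * loglik = -2 * (-321) = 642.
BIC = 9.086590 + 642 = 651.086590, which rounds to 651.0866.

651.0866


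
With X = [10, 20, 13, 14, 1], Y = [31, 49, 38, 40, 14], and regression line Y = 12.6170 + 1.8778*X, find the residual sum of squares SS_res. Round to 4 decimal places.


Predicted values from Y = 12.6170 + 1.8778*X.
Residuals: [-0.3950, -1.1730, 0.9716, 1.0938, -0.4948].
SSres = 3.9172.

3.9172


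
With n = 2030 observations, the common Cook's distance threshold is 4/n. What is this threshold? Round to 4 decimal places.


Using the rule of thumb:
Threshold = 4 / 2030 = 0.0020.

0.0020


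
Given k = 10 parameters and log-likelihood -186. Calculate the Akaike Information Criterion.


AIC = 2k - 2*loglik = 2(10) - 2(-186).
= 20 + 372 = 392.

392


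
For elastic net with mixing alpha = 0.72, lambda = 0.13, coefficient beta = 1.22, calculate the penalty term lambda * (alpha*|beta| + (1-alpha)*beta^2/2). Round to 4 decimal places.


L1 component = 0.72 * |1.22| = 0.8784.
L2 component = 0.28 * 1.22^2 / 2 = 0.2084.
Penalty = 0.13 * (0.8784 + 0.2084) = 0.13 * 1.0868 = 0.1413.

0.1413


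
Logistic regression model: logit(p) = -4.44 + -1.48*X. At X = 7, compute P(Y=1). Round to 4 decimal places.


z = -4.44 + -1.48 * 7 = -14.8000.
Sigmoid: P = 1 / (1 + exp(14.8000)) = 0.0000.

0.0000


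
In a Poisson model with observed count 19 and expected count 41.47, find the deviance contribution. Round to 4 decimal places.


First: ln(19/41.47) = -0.780531.
Then: 19 * -0.780531 = -14.830089.
y - mu = 19 - 41.47 = -22.47.
D = 2(-14.830089 - -22.47) = 15.279822, which rounds to 15.2798.

15.2798


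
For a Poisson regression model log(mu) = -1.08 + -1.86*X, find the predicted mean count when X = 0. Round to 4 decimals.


Linear predictor: eta = -1.08 + (-1.86)(0) = -1.0800.
Expected count: mu = exp(-1.0800) = 0.3396.

0.3396


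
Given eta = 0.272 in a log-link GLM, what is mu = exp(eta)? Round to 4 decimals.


Apply the inverse link:
mu = e^0.272 = 1.3126.

1.3126


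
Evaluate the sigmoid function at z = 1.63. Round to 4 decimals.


First, exp(-1.6300) = 0.1959.
Then sigma(z) = 1/(1 + 0.1959) = 0.8362.

0.8362


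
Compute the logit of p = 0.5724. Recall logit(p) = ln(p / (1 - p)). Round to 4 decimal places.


The odds are p/(1-p) = 0.5724 / 0.4276 = 1.3386.
logit(p) = ln(1.3386) = 0.2916.

0.2916


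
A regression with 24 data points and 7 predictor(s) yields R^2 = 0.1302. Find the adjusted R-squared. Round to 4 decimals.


Plug in: Adj R^2 = 1 - (1 - 0.1302) * 23/16.
= 1 - 0.8698 * 23/16
= 1 - 20.0054 / 16
= 1 - 1.2503 = -0.2503.

-0.2503


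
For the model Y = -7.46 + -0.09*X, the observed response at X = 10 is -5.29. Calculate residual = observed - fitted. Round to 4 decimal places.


Predicted = -7.46 + -0.09 * 10 = -8.3600.
Residual = -5.29 - -8.3600 = 3.0700.

3.0700


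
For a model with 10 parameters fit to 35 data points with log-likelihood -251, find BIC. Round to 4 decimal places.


ln(35) = 3.555348.
k * ln(n) = 10 * 3.555348 = 35.553480.
-2L = 502.
BIC = 35.553480 + 502 = 537.553480, which rounds to 537.5535.

537.5535


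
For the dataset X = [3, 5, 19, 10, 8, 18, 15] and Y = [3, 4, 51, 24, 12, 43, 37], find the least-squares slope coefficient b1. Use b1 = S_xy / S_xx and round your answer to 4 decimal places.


Calculate xbar = 11.1429, ybar = 24.8571.
S_xx = 238.8571, S_xy = 724.1429.
Using b1 = S_xy / S_xx = 724.1429 / 238.8571, we get b1 = 3.0317.

3.0317


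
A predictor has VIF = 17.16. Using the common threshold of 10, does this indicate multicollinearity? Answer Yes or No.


Check: VIF = 17.16 vs threshold = 10.
Since 17.16 >= 10, the answer is Yes.

Yes


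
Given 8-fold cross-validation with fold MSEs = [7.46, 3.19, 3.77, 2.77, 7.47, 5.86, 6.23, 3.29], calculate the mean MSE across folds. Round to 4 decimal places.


Total MSE across folds = 40.0400.
CV-MSE = 40.0400/8 = 5.0050.

5.0050


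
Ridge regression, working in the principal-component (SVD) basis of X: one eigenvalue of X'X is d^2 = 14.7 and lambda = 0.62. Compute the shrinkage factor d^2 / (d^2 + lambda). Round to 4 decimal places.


Compute the denominator: 14.7 + 0.62 = 15.3200.
Shrinkage factor = 14.7 / 15.3200 = 0.9595.

0.9595


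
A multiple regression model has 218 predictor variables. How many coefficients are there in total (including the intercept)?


Total coefficients = number of predictors + 1 (for the intercept).
= 218 + 1 = 219.

219


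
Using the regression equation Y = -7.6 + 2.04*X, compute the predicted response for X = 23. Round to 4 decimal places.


Plug X = 23 into Y = -7.6 + 2.04*X:
Y = -7.6 + 46.9200 = 39.3200.

39.3200


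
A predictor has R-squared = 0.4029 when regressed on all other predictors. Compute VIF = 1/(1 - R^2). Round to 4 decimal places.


Using VIF = 1/(1 - R^2_j):
1 - 0.4029 = 0.5971.
VIF = 1.6748.

1.6748


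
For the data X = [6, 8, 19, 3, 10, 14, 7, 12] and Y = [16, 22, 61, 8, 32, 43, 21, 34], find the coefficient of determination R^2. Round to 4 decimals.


The fitted line is Y = -3.0363 + 3.3075*X.
SSres = 17.0887, SStot = 1973.8750.
R^2 = 1 - SSres/SStot = 0.9913.

0.9913


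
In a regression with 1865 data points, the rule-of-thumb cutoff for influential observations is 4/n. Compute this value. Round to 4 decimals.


Cook's distance cutoff = 4/n = 4/1865.
= 0.0021.

0.0021


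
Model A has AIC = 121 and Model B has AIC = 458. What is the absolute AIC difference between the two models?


Compute |121 - 458| = 337.
Model A has the smaller AIC.

337


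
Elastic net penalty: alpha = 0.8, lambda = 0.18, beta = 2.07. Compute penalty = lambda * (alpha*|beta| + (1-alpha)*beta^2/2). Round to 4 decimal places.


L1 component = 0.8 * |2.07| = 1.6560.
L2 component = 0.2 * 2.07^2 / 2 = 0.4285.
Penalty = 0.18 * (1.6560 + 0.4285) = 0.18 * 2.0845 = 0.3752.

0.3752


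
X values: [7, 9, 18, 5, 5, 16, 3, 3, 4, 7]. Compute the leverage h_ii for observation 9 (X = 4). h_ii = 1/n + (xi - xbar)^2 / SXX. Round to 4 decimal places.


Mean of X: xbar = 7.7000.
SXX = 250.1000.
For X = 4: h = 1/10 + (4 - 7.7000)^2/250.1000 = 0.1547.

0.1547


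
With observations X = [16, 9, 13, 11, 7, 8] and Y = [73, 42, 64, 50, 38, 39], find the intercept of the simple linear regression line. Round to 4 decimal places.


Compute b1 = 4.2209 from the OLS formula.
With xbar = 10.6667 and ybar = 51.0000, the intercept is:
b0 = 51.0000 - 4.2209 * 10.6667 = 5.9767.

5.9767


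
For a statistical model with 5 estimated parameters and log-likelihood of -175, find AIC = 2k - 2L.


AIC = 2*5 - 2*(-175).
= 10 + 350 = 360.

360


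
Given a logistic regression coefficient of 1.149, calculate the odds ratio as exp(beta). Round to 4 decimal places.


Odds ratio = exp(beta) = exp(1.149).
= 3.1550.

3.1550


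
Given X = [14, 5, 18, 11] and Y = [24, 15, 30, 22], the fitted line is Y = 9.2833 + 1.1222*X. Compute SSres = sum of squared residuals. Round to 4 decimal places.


For each point, residual = actual - predicted.
Residuals: [-0.9941, 0.1057, 0.5171, 0.3725].
Sum of squared residuals = 1.4056.

1.4056


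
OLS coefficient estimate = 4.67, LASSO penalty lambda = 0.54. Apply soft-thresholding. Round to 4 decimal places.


Absolute value: |4.67| = 4.67.
Compare to lambda = 0.54.
Since |beta| > lambda, coefficient = sign(beta)*(|beta| - lambda) = 4.1300.

4.1300


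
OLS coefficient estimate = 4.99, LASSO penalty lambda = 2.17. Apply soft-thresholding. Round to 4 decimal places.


Check: |4.99| = 4.99 vs lambda = 2.17.
Since |beta| > lambda, coefficient = sign(beta)*(|beta| - lambda) = 2.8200.
Soft-thresholded coefficient = 2.8200.

2.8200


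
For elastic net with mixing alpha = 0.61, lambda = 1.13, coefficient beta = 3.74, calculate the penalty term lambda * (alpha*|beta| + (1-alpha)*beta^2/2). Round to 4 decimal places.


L1 component = 0.61 * |3.74| = 2.2814.
L2 component = 0.39 * 3.74^2 / 2 = 2.7276.
Penalty = 1.13 * (2.2814 + 2.7276) = 1.13 * 5.0090 = 5.6601.

5.6601


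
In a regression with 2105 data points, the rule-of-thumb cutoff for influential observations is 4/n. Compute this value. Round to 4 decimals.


The threshold is 4/n.
4/2105 = 0.0019.

0.0019


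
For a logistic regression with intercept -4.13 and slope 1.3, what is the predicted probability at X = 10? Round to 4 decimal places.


Linear predictor: z = -4.13 + 1.3 * 10 = 8.8700.
P = 1/(1 + exp(-8.8700)) = 1/(1 + 0.0001) = 0.9999.

0.9999


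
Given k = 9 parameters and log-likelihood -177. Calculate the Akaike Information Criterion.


AIC = 2k - 2*loglik = 2(9) - 2(-177).
= 18 + 354 = 372.

372


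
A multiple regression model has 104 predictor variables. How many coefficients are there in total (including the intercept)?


Each predictor gets one coefficient, plus one intercept.
Total parameters = 104 + 1 = 105.

105


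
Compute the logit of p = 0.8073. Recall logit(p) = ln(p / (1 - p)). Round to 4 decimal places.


Compute the odds: 0.8073/0.1927 = 4.1894.
Take the natural log: ln(4.1894) = 1.4326.

1.4326


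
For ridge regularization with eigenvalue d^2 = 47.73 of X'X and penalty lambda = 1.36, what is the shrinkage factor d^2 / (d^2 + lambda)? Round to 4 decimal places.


d^2 + lambda = 47.73 + 1.36 = 49.0900.
Shrinkage factor = 47.73/49.0900 = 0.9723.

0.9723


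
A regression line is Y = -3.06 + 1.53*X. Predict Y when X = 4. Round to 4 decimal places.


Plug X = 4 into Y = -3.06 + 1.53*X:
Y = -3.06 + 6.1200 = 3.0600.

3.0600


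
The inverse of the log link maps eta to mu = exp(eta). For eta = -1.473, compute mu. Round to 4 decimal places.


mu = exp(eta) = exp(-1.473).
= 0.2292.

0.2292


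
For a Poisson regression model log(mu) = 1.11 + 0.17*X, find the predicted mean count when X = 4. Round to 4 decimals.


Compute eta = 1.11 + 0.17 * 4 = 1.7900.
Apply inverse link: mu = e^1.7900 = 5.9895.

5.9895


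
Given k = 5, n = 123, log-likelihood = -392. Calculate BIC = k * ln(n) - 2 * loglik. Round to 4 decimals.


Compute k*ln(n) = 5*ln(123) = 5*4.812184 = 24.060920.
Then -2*loglik = 784.
BIC = 24.060920 + 784 = 808.060920, which rounds to 808.0609.

808.0609


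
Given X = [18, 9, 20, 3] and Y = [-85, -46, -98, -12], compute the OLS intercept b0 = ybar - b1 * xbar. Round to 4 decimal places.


Compute b1 = -4.9074 from the OLS formula.
With xbar = 12.5000 and ybar = -60.2500, the intercept is:
b0 = -60.2500 - -4.9074 * 12.5000 = 1.0926.

1.0926


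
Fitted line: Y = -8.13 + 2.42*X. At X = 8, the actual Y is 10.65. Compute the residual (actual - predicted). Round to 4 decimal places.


Compute yhat = -8.13 + (2.42)(8) = 11.2300.
Residual = actual - predicted = 10.65 - 11.2300 = -0.5800.

-0.5800


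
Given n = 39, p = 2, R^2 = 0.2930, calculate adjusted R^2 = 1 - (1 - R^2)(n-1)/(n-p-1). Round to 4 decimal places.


Using the formula:
(1 - 0.2930) = 0.7070.
Multiply by 38/36: 0.7070 * 38 = 26.8660, then 26.8660 / 36 = 0.7463.
Adj R^2 = 1 - 0.7463 = 0.2537.

0.2537


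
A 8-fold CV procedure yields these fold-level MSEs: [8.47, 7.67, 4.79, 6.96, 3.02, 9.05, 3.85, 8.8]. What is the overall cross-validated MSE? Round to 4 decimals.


Sum of fold MSEs = 52.6100.
Average = 52.6100 / 8 = 6.5763.

6.5763


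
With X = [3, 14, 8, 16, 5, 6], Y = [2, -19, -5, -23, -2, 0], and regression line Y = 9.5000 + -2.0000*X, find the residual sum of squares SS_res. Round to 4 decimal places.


Compute predicted values, then residuals = yi - yhat_i.
Residuals: [-1.5000, -0.5000, 1.5000, -0.5000, -1.5000, 2.5000].
SSres = sum(residual^2) = 13.5000.

13.5000


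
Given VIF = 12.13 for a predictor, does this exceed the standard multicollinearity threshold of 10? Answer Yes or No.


The threshold is 10.
VIF = 12.13 is >= 10.
Multicollinearity indication: Yes.

Yes


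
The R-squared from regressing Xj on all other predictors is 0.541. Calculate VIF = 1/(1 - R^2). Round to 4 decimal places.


VIF = 1 / (1 - 0.541).
= 1 / 0.459 = 2.1786.

2.1786


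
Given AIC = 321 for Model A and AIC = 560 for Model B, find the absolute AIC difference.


Compute |321 - 560| = 239.
Model A has the smaller AIC.

239


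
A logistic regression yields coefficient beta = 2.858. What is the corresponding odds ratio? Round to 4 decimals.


The odds ratio is computed as:
OR = e^(2.858) = 17.4266.

17.4266


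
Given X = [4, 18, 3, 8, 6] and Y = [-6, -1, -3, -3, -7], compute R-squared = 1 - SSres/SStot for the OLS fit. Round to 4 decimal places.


After computing the OLS fit (b0=-6.1008, b1=0.2693):
SSres = 13.4959, SStot = 24.0000.
R^2 = 1 - 13.4959/24.0000 = 0.4377.

0.4377


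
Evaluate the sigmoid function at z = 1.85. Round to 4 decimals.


Compute exp(-1.8500) = 0.1572.
Sigmoid = 1 / (1 + 0.1572) = 1 / 1.1572 = 0.8641.

0.8641


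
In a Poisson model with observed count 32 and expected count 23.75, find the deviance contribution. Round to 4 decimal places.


First: ln(32/23.75) = 0.298153.
Then: 32 * 0.298153 = 9.540896.
y - mu = 32 - 23.75 = 8.25.
D = 2(9.540896 - 8.25) = 2.581792, which rounds to 2.5818.

2.5818


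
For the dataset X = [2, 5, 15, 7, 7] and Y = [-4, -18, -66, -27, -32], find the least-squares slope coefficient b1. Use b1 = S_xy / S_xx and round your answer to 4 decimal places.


First compute the means: xbar = 7.2000, ybar = -29.4000.
Then S_xx = sum((xi - xbar)^2) = 92.8000.
S_xy = sum((xi - xbar)(yi - ybar)) = -442.6000.
b1 = S_xy / S_xx = -442.6000 / 92.8000 = -4.7694.

-4.7694


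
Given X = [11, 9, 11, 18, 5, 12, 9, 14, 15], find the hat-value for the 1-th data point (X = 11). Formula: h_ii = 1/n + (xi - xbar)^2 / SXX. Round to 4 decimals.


n = 9, xbar = 11.5556.
SXX = sum((xi - xbar)^2) = 116.2222.
h = 1/9 + (11 - 11.5556)^2 / 116.2222 = 0.1138.

0.1138


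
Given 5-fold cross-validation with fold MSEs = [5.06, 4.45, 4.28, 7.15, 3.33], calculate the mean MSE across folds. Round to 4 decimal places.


Total MSE across folds = 24.2700.
CV-MSE = 24.2700/5 = 4.8540.

4.8540


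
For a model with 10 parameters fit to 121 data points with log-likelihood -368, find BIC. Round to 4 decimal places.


k * ln(n) = 10 * ln(121) = 10 * 4.795791 = 47.957910.
-2 * loglik = -2 * (-368) = 736.
BIC = 47.957910 + 736 = 783.957910, which rounds to 783.9579.

783.9579


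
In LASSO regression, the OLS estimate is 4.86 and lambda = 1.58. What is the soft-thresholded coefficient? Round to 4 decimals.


Check: |4.86| = 4.86 vs lambda = 1.58.
Since |beta| > lambda, coefficient = sign(beta)*(|beta| - lambda) = 3.2800.
Soft-thresholded coefficient = 3.2800.

3.2800


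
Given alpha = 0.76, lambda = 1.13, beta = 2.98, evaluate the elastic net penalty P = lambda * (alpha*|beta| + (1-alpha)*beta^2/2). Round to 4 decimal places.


Compute:
L1 = 0.76 * 2.98 = 2.2648.
L2 = 0.24 * 2.98^2 / 2 = 1.0656.
Penalty = 1.13 * (2.2648 + 1.0656) = 3.7634.

3.7634


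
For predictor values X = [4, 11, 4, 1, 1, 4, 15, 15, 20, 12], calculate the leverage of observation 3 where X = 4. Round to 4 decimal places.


Mean of X: xbar = 8.7000.
SXX = 408.1000.
For X = 4: h = 1/10 + (4 - 8.7000)^2/408.1000 = 0.1541.

0.1541


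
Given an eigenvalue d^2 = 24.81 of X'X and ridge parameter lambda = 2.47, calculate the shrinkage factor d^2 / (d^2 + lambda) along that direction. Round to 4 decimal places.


Compute the denominator: 24.81 + 2.47 = 27.2800.
Shrinkage factor = 24.81 / 27.2800 = 0.9095.

0.9095


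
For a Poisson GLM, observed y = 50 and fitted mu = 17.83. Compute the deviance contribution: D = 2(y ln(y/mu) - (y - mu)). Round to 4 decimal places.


First: ln(50/17.83) = 1.031141.
Then: 50 * 1.031141 = 51.557050.
y - mu = 50 - 17.83 = 32.17.
D = 2(51.557050 - 32.17) = 38.774100, which rounds to 38.7741.

38.7741


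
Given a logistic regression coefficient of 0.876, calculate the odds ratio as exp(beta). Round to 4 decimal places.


The odds ratio is computed as:
OR = e^(0.876) = 2.4013.

2.4013


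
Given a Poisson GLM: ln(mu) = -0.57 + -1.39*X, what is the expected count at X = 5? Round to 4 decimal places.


Linear predictor: eta = -0.57 + (-1.39)(5) = -7.5200.
Expected count: mu = exp(-7.5200) = 0.0005.

0.0005


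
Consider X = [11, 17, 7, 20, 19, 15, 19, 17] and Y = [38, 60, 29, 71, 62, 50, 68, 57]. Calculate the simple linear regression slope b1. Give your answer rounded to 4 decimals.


The sample means are xbar = 15.6250 and ybar = 54.3750.
Compute S_xx = 141.8750 and S_xy = 453.1250.
Slope b1 = S_xy / S_xx = 453.1250 / 141.8750 = 3.1938.

3.1938


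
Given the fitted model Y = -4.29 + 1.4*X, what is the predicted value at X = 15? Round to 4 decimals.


Substitute X = 15 into the equation:
Y = -4.29 + 1.4 * 15 = -4.29 + 21.0000 = 16.7100.

16.7100


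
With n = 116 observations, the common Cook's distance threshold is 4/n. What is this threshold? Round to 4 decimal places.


Cook's distance cutoff = 4/n = 4/116.
= 0.0345.

0.0345


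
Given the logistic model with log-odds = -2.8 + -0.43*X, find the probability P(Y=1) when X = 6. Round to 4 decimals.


Linear predictor: z = -2.8 + -0.43 * 6 = -5.3800.
P = 1/(1 + exp(5.3800)) = 1/(1 + 217.0223) = 0.0046.

0.0046


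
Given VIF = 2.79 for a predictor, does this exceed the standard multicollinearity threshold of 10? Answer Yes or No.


The threshold is 10.
VIF = 2.79 is < 10.
Multicollinearity indication: No.

No


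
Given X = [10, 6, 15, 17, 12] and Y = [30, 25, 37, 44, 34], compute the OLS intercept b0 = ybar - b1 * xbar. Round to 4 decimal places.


The slope is b1 = 1.6351.
Sample means are xbar = 12.0000 and ybar = 34.0000.
Intercept: b0 = 34.0000 - (1.6351)(12.0000) = 14.3784.

14.3784


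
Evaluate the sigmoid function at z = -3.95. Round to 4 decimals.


exp(3.9500) = 51.9354.
1 + exp(-z) = 52.9354.
sigmoid = 1/52.9354 = 0.0189.

0.0189


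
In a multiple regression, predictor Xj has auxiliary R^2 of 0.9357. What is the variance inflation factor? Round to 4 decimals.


Denominator: 1 - 0.9357 = 0.0643.
VIF = 1 / 0.0643 = 15.5521.

15.5521


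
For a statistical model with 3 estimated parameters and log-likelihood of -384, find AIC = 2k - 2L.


Compute:
2k = 2*3 = 6.
-2*loglik = -2*(-384) = 768.
AIC = 6 + 768 = 774.

774


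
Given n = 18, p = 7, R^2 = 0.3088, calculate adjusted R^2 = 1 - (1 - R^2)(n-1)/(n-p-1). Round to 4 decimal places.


Using the formula:
(1 - 0.3088) = 0.6912.
Multiply by 17/10: 0.6912 * 17 = 11.7504, then 11.7504 / 10 = 1.1750.
Adj R^2 = 1 - 1.1750 = -0.1750.

-0.1750


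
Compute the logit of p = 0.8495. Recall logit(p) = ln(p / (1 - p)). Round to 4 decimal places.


The odds are p/(1-p) = 0.8495 / 0.1505 = 5.6445.
logit(p) = ln(5.6445) = 1.7307.

1.7307


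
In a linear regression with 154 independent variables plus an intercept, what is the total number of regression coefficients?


Total coefficients = number of predictors + 1 (for the intercept).
= 154 + 1 = 155.

155


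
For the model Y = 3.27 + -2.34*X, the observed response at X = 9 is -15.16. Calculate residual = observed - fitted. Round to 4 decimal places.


Compute yhat = 3.27 + (-2.34)(9) = -17.7900.
Residual = actual - predicted = -15.16 - -17.7900 = 2.6300.

2.6300


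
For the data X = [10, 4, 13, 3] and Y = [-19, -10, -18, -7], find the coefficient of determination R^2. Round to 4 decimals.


After computing the OLS fit (b0=-4.8043, b1=-1.1594):
SSres = 12.2464, SStot = 105.0000.
R^2 = 1 - 12.2464/105.0000 = 0.8834.

0.8834


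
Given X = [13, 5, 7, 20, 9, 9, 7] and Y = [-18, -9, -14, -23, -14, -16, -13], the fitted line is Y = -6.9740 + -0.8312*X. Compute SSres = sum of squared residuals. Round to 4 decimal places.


Compute predicted values, then residuals = yi - yhat_i.
Residuals: [-0.2204, 2.1300, -1.2076, 0.5980, 0.4548, -1.5452, -0.2076].
SSres = sum(residual^2) = 9.0390.

9.0390


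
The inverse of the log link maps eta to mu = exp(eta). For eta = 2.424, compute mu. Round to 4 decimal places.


The inverse log link gives:
mu = exp(2.424) = 11.2909.

11.2909


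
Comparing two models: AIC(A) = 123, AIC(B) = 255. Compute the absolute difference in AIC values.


Compute |123 - 255| = 132.
Model A has the smaller AIC.

132


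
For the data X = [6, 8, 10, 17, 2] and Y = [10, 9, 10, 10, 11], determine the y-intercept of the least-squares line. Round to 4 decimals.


The slope is b1 = -0.0487.
Sample means are xbar = 8.6000 and ybar = 10.0000.
Intercept: b0 = 10.0000 - (-0.0487)(8.6000) = 10.4188.

10.4188


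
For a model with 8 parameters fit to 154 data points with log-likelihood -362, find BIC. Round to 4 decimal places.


ln(154) = 5.036953.
k * ln(n) = 8 * 5.036953 = 40.295624.
-2L = 724.
BIC = 40.295624 + 724 = 764.295624, which rounds to 764.2956.

764.2956


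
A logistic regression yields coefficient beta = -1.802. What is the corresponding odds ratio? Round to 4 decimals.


Odds ratio = exp(beta) = exp(-1.802).
= 0.1650.

0.1650


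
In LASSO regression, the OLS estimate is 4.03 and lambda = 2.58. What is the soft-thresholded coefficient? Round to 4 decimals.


|beta_OLS| = 4.03.
lambda = 2.58.
Since |beta| > lambda, coefficient = sign(beta)*(|beta| - lambda) = 1.4500.
Result = 1.4500.

1.4500


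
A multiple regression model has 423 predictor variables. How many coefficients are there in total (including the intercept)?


Each predictor gets one coefficient, plus one intercept.
Total parameters = 423 + 1 = 424.

424


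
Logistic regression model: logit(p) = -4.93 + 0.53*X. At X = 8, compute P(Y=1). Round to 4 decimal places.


Compute z = -4.93 + (0.53)(8) = -0.6900.
exp(-z) = 1.9937.
P = 1/(1 + 1.9937) = 0.3340.

0.3340


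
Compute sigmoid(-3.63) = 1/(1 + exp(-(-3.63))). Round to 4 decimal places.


Compute exp(3.6300) = 37.7128.
Sigmoid = 1 / (1 + 37.7128) = 1 / 38.7128 = 0.0258.

0.0258


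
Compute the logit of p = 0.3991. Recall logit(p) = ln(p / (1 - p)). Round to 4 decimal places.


The odds are p/(1-p) = 0.3991 / 0.6009 = 0.6642.
logit(p) = ln(0.6642) = -0.4092.

-0.4092


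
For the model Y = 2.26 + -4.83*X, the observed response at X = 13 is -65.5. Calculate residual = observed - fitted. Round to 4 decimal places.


Fitted value at X = 13 is yhat = 2.26 + -4.83*13 = -60.5300.
Residual = -65.5 - -60.5300 = -4.9700.

-4.9700


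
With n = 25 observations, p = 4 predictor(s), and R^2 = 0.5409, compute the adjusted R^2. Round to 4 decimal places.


Using the formula:
(1 - 0.5409) = 0.4591.
Multiply by 24/20: 0.4591 * 24 = 11.0184, then 11.0184 / 20 = 0.5509.
Adj R^2 = 1 - 0.5509 = 0.4491.

0.4491


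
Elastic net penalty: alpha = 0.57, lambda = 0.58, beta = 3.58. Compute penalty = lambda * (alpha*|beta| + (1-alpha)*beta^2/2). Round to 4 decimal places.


L1 component = 0.57 * |3.58| = 2.0406.
L2 component = 0.43 * 3.58^2 / 2 = 2.7555.
Penalty = 0.58 * (2.0406 + 2.7555) = 0.58 * 4.7961 = 2.7818.

2.7818


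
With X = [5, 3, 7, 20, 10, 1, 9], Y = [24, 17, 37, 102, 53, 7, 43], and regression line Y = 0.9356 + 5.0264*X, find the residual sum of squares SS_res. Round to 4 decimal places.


For each point, residual = actual - predicted.
Residuals: [-2.0676, 0.9852, 0.8796, 0.5364, 1.8004, 1.0380, -3.1732].
Sum of squared residuals = 20.6951.

20.6951


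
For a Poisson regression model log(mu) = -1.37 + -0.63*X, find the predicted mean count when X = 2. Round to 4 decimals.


Linear predictor: eta = -1.37 + (-0.63)(2) = -2.6300.
Expected count: mu = exp(-2.6300) = 0.0721.

0.0721


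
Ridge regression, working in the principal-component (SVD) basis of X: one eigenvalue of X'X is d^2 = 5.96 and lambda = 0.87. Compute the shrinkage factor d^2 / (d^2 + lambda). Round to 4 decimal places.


Compute the denominator: 5.96 + 0.87 = 6.8300.
Shrinkage factor = 5.96 / 6.8300 = 0.8726.

0.8726


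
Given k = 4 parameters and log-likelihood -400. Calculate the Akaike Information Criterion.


AIC = 2k - 2*loglik = 2(4) - 2(-400).
= 8 + 800 = 808.

808


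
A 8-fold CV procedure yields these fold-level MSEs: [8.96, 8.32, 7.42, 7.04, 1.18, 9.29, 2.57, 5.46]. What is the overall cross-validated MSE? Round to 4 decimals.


Add all fold MSEs: 50.2400.
Divide by k = 8: 50.2400/8 = 6.2800.

6.2800


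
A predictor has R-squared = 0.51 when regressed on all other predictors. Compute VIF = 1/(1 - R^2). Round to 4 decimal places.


VIF = 1 / (1 - 0.51).
= 1 / 0.49 = 2.0408.

2.0408


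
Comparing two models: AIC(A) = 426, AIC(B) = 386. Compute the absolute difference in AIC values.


Compute |426 - 386| = 40.
Model B has the smaller AIC.

40


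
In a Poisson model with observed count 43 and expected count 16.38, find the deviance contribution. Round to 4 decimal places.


First: ln(43/16.38) = 0.965139.
Then: 43 * 0.965139 = 41.500977.
y - mu = 43 - 16.38 = 26.62.
D = 2(41.500977 - 26.62) = 29.761954, which rounds to 29.7620.

29.7620


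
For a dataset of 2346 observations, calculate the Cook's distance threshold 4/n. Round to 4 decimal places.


Using the rule of thumb:
Threshold = 4 / 2346 = 0.0017.

0.0017


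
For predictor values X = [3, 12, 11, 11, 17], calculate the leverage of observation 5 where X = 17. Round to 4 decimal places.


Compute xbar = 10.8000 with n = 5 observations.
SXX = 100.8000.
Leverage = 1/5 + (17 - 10.8000)^2/100.8000 = 0.5813.

0.5813


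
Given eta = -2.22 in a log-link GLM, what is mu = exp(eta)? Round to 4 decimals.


mu = exp(eta) = exp(-2.22).
= 0.1086.

0.1086


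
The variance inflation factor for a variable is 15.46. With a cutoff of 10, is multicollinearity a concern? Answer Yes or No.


Compare VIF = 15.46 to the threshold of 10.
15.46 >= 10, so the answer is Yes.

Yes


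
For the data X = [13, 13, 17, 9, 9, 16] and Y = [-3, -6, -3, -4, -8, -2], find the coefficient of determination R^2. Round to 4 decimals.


Fit the OLS line: b0 = -10.1290, b1 = 0.4516.
SSres = 13.7419.
SStot = 25.3333.
R^2 = 1 - 13.7419/25.3333 = 0.4576.

0.4576


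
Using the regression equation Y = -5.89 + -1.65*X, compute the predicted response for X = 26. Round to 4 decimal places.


Plug X = 26 into Y = -5.89 + -1.65*X:
Y = -5.89 + -42.9000 = -48.7900.

-48.7900


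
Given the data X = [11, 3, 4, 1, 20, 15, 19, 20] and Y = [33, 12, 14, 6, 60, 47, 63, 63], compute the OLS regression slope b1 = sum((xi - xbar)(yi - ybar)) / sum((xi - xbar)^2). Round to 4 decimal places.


Calculate xbar = 11.6250, ybar = 37.2500.
S_xx = 451.8750, S_xy = 1358.7500.
Using b1 = S_xy / S_xx = 1358.7500 / 451.8750, we get b1 = 3.0069.

3.0069


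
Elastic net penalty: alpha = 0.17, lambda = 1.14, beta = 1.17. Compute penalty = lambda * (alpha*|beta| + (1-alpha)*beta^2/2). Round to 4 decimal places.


L1 component = 0.17 * |1.17| = 0.1989.
L2 component = 0.83 * 1.17^2 / 2 = 0.5681.
Penalty = 1.14 * (0.1989 + 0.5681) = 1.14 * 0.7670 = 0.8744.

0.8744


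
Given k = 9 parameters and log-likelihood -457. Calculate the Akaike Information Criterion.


AIC = 2k - 2*loglik = 2(9) - 2(-457).
= 18 + 914 = 932.

932


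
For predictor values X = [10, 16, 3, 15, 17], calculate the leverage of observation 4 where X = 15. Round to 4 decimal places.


n = 5, xbar = 12.2000.
SXX = sum((xi - xbar)^2) = 134.8000.
h = 1/5 + (15 - 12.2000)^2 / 134.8000 = 0.2582.

0.2582


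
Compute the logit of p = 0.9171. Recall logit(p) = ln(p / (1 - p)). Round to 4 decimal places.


1 - p = 0.0829.
p/(1-p) = 11.0627.
logit = ln(11.0627) = 2.4036.

2.4036


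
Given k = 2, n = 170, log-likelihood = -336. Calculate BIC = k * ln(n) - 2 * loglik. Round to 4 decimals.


ln(170) = 5.135798.
k * ln(n) = 2 * 5.135798 = 10.271596.
-2L = 672.
BIC = 10.271596 + 672 = 682.271596, which rounds to 682.2716.

682.2716


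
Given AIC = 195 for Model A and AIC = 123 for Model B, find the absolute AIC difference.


|AIC_A - AIC_B| = |195 - 123| = 72.
Model B is preferred (lower AIC).

72


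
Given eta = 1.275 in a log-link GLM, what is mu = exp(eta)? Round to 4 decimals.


mu = exp(eta) = exp(1.275).
= 3.5787.

3.5787


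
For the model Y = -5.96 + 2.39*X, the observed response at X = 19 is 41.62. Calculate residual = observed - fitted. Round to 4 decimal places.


Fitted value at X = 19 is yhat = -5.96 + 2.39*19 = 39.4500.
Residual = 41.62 - 39.4500 = 2.1700.

2.1700


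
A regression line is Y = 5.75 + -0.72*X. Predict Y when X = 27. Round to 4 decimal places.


Predicted value:
Y = 5.75 + (-0.72)(27) = 5.75 + -19.4400 = -13.6900.

-13.6900


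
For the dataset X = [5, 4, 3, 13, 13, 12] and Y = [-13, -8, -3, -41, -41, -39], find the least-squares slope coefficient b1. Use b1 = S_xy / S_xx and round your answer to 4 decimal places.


The sample means are xbar = 8.3333 and ybar = -24.1667.
Compute S_xx = 115.3333 and S_xy = -431.6667.
Slope b1 = S_xy / S_xx = -431.6667 / 115.3333 = -3.7428.

-3.7428


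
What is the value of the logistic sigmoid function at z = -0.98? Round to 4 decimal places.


Compute exp(0.9800) = 2.6645.
Sigmoid = 1 / (1 + 2.6645) = 1 / 3.6645 = 0.2729.

0.2729


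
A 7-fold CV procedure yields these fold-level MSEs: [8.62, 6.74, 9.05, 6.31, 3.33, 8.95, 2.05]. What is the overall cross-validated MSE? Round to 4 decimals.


Total MSE across folds = 45.0500.
CV-MSE = 45.0500/7 = 6.4357.

6.4357


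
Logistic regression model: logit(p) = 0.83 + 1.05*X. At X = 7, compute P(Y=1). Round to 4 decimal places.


Linear predictor: z = 0.83 + 1.05 * 7 = 8.1800.
P = 1/(1 + exp(-8.1800)) = 1/(1 + 0.0003) = 0.9997.

0.9997
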